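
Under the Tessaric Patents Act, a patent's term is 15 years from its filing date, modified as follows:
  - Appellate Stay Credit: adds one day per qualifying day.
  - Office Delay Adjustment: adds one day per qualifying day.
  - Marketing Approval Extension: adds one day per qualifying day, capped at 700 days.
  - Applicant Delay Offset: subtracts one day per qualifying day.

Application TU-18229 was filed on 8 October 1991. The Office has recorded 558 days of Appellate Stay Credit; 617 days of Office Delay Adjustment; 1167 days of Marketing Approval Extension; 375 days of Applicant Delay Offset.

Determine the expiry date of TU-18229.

Base term: filing date + 15 years → 8 October 2006.
Appellate Stay Credit: +558 days → 18 April 2008.
Office Delay Adjustment: +617 days → 26 December 2009.
Marketing Approval Extension: 1167 days claimed exceeds the 700-day cap, so +700 days → 26 November 2011.
Applicant Delay Offset: −375 days → 16 November 2010.

November 16, 2010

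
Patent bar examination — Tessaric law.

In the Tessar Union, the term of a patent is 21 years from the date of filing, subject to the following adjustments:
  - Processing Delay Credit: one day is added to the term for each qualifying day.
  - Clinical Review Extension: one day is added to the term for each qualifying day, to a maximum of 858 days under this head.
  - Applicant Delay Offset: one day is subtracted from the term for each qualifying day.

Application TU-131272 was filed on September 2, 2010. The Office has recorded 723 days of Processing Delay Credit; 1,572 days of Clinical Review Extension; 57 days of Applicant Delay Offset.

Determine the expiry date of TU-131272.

2035-11-04

Base term: filing date + 21 years → 2 September 2031.
Processing Delay Credit: +723 days → 25 August 2033.
Clinical Review Extension: 1572 days claimed exceeds the 858-day cap, so +858 days → 31 December 2035.
Applicant Delay Offset: −57 days → 4 November 2035.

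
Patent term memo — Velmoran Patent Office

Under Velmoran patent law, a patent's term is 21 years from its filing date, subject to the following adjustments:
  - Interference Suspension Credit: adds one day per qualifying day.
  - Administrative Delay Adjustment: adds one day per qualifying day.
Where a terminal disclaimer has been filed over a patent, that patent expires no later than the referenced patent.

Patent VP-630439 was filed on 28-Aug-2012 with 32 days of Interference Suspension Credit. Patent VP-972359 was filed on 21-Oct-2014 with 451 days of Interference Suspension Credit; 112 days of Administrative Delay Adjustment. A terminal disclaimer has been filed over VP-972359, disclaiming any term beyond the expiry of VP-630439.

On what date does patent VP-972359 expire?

Natural term of VP-972359:
  Base: filing + 21 years → 21 October 2035.
  Interference Suspension Credit: +451 days → 14 January 2037.
  Administrative Delay Adjustment: +112 days → 6 May 2037.
Expiry of referenced patent VP-630439:
  Base: filing + 21 years → 28 August 2033.
  Interference Suspension Credit: +32 days → 29 September 2033.
Terminal disclaimer: VP-972359 expires on the earlier of 6 May 2037 and 29 September 2033.

September 29, 2033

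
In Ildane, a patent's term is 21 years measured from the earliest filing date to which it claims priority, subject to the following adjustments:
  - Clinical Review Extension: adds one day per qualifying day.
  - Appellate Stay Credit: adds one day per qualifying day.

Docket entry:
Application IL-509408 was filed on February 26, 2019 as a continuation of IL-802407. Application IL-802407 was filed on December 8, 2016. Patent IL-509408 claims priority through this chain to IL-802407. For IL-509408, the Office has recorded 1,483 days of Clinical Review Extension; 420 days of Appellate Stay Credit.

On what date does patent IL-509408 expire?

Earliest priority filing: 8 December 2016.
Base term: 8 December 2016 + 21 years → 8 December 2037.
Clinical Review Extension: +1483 days → 30 December 2041.
Appellate Stay Credit: +420 days → 23 February 2043.

February 23, 2043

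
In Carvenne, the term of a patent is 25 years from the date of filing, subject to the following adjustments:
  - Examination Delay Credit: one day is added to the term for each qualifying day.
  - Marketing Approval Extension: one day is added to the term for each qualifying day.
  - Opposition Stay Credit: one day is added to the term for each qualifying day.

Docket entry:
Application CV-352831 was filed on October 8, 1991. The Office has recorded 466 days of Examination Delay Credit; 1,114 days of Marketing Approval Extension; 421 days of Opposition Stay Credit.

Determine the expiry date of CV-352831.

April 1, 2022

Base term: filing date + 25 years → 8 October 2016.
Examination Delay Credit: +466 days → 17 January 2018.
Marketing Approval Extension: +1114 days → 4 February 2021.
Opposition Stay Credit: +421 days → 1 April 2022.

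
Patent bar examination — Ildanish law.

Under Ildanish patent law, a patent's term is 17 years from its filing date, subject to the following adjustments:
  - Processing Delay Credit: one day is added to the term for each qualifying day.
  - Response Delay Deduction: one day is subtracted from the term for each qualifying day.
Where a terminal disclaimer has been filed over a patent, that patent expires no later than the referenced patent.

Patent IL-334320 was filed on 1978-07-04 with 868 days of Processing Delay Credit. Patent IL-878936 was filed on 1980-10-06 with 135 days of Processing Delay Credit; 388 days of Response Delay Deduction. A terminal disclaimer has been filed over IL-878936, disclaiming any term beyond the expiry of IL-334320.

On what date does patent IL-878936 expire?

Natural term of IL-878936:
  Base: filing + 17 years → 6 October 1997.
  Processing Delay Credit: +135 days → 18 February 1998.
  Response Delay Deduction: −388 days → 26 January 1997.
Expiry of referenced patent IL-334320:
  Base: filing + 17 years → 4 July 1995.
  Processing Delay Credit: +868 days → 18 November 1997.
Terminal disclaimer: IL-878936 expires on the earlier of 26 January 1997 and 18 November 1997.

1997-01-26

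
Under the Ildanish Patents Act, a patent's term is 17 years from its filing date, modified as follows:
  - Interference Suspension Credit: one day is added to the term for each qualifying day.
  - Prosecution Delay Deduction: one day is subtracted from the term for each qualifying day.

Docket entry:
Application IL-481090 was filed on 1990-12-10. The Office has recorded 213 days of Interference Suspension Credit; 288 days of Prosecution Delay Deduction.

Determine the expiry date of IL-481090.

Base term: filing date + 17 years → 10 December 2007.
Interference Suspension Credit: +213 days → 10 July 2008.
Prosecution Delay Deduction: −288 days → 26 September 2007.

2007-09-26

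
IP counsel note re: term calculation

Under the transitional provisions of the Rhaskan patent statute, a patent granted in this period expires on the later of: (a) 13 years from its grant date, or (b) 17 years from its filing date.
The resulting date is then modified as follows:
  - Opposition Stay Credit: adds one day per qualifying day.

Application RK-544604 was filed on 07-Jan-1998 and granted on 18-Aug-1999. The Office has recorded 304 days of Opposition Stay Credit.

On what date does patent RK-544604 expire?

(a) grant + 13 years → 18 August 2012.
(b) filing + 17 years → 7 January 2015.
Later of the two: 7 January 2015.
Opposition Stay Credit: +304 days → 7 November 2015.

2015-11-07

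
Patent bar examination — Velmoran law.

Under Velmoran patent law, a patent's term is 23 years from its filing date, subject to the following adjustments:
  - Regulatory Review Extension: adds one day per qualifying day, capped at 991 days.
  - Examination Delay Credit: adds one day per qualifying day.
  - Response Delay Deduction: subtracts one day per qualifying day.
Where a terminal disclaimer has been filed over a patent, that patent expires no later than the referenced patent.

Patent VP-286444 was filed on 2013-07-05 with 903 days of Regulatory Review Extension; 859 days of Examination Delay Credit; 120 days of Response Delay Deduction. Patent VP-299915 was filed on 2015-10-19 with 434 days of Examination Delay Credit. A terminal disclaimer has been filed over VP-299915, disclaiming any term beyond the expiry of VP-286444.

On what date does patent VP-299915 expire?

Natural term of VP-299915:
  Base: filing + 23 years → 19 October 2038.
  Examination Delay Credit: +434 days → 27 December 2039.
Expiry of referenced patent VP-286444:
  Base: filing + 23 years → 5 July 2036.
  Regulatory Review Extension: 903 days (within the 991-day cap) → +903 days → 25 December 2038.
  Examination Delay Credit: +859 days → 2 May 2041.
  Response Delay Deduction: −120 days → 2 January 2041.
Terminal disclaimer: VP-299915 expires on the earlier of 27 December 2039 and 2 January 2041.

December 27, 2039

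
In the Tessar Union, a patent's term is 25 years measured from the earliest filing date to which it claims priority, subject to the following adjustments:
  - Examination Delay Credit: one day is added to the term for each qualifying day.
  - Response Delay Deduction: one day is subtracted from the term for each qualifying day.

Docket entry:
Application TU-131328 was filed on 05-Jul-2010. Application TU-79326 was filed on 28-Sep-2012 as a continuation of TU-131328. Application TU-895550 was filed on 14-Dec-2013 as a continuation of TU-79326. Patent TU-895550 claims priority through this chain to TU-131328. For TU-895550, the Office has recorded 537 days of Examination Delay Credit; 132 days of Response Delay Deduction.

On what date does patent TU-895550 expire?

Earliest priority filing: 5 July 2010.
Base term: 5 July 2010 + 25 years → 5 July 2035.
Examination Delay Credit: +537 days → 23 December 2036.
Response Delay Deduction: −132 days → 13 August 2036.

August 13, 2036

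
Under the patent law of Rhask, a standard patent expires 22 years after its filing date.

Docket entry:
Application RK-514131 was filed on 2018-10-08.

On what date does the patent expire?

October 8, 2040

Filing date + 22 years → 8 October 2040.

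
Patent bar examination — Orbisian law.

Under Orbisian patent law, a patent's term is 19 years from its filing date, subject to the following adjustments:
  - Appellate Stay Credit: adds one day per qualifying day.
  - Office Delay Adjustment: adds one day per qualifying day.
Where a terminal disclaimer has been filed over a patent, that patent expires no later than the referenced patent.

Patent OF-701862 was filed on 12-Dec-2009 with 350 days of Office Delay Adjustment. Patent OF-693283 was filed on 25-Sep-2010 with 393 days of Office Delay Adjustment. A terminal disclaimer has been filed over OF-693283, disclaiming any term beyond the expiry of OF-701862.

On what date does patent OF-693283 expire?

Natural term of OF-693283:
  Base: filing + 19 years → 25 September 2029.
  Office Delay Adjustment: +393 days → 23 October 2030.
Expiry of referenced patent OF-701862:
  Base: filing + 19 years → 12 December 2028.
  Office Delay Adjustment: +350 days → 27 November 2029.
Terminal disclaimer: OF-693283 expires on the earlier of 23 October 2030 and 27 November 2029.

November 27, 2029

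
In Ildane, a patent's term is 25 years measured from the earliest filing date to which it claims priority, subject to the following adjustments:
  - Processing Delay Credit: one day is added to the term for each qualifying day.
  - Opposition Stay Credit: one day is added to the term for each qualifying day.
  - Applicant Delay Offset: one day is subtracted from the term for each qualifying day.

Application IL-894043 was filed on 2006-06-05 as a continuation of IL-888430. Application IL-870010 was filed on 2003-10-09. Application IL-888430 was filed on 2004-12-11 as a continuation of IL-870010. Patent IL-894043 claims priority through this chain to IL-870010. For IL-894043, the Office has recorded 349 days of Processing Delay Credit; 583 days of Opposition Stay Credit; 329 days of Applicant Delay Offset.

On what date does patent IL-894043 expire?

Earliest priority filing: 9 October 2003.
Base term: 9 October 2003 + 25 years → 9 October 2028.
Processing Delay Credit: +349 days → 23 September 2029.
Opposition Stay Credit: +583 days → 29 April 2031.
Applicant Delay Offset: −329 days → 4 June 2030.

2030-06-04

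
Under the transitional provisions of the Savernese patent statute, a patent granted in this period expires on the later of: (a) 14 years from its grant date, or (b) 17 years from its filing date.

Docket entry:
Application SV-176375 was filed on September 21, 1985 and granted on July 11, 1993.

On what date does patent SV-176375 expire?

(a) grant + 14 years → 11 July 2007.
(b) filing + 17 years → 21 September 2002.
Later of the two: 11 July 2007.

July 11, 2007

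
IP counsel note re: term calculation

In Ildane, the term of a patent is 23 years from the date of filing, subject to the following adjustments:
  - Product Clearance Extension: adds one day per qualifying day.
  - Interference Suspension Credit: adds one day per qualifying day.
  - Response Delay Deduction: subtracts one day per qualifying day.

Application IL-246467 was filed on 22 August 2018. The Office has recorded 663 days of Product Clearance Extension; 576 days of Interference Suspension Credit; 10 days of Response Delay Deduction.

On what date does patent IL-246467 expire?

2045-01-02

Base term: filing date + 23 years → 22 August 2041.
Product Clearance Extension: +663 days → 16 June 2043.
Interference Suspension Credit: +576 days → 12 January 2045.
Response Delay Deduction: −10 days → 2 January 2045.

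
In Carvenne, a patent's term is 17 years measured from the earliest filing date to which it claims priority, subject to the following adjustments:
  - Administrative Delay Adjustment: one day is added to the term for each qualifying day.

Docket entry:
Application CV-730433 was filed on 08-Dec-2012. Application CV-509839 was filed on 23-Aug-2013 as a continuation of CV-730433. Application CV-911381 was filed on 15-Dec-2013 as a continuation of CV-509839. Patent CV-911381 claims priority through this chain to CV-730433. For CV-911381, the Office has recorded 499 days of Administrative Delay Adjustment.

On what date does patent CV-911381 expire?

Earliest priority filing: 8 December 2012.
Base term: 8 December 2012 + 17 years → 8 December 2029.
Administrative Delay Adjustment: +499 days → 21 April 2031.

April 21, 2031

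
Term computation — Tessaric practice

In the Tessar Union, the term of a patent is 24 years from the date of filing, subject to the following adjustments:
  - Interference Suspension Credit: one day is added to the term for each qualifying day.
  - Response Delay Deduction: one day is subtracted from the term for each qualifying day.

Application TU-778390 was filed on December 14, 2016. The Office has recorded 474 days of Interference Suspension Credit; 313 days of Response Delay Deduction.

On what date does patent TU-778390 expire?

Base term: filing date + 24 years → 14 December 2040.
Interference Suspension Credit: +474 days → 2 April 2042.
Response Delay Deduction: −313 days → 24 May 2041.

May 24, 2041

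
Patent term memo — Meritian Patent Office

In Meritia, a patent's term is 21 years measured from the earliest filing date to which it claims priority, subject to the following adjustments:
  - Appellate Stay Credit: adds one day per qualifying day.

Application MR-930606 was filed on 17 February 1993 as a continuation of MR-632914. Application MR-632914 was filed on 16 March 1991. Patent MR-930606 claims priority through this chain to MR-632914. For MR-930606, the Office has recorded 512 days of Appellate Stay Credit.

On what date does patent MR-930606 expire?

Earliest priority filing: 16 March 1991.
Base term: 16 March 1991 + 21 years → 16 March 2012.
Appellate Stay Credit: +512 days → 10 August 2013.

August 10, 2013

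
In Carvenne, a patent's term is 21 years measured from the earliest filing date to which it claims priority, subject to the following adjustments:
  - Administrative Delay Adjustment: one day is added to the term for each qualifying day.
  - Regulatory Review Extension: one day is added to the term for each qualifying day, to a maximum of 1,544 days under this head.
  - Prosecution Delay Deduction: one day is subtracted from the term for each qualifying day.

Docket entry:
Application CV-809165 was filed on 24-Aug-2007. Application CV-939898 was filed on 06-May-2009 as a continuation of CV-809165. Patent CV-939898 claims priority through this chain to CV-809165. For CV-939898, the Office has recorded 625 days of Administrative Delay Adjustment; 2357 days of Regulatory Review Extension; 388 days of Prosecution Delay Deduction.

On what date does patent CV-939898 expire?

July 10, 2033

Earliest priority filing: 24 August 2007.
Base term: 24 August 2007 + 21 years → 24 August 2028.
Administrative Delay Adjustment: +625 days → 11 May 2030.
Regulatory Review Extension: 2357 days claimed exceeds the 1544-day cap, so +1544 days → 2 August 2034.
Prosecution Delay Deduction: −388 days → 10 July 2033.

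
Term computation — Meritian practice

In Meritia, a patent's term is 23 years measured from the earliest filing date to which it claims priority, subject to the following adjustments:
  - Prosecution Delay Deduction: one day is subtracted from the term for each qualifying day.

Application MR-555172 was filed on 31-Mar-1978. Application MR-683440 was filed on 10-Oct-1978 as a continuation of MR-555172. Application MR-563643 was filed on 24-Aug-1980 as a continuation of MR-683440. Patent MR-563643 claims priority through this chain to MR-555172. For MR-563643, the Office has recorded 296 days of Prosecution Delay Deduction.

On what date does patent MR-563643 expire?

Earliest priority filing: 31 March 1978.
Base term: 31 March 1978 + 23 years → 31 March 2001.
Prosecution Delay Deduction: −296 days → 8 June 2000.

June 8, 2000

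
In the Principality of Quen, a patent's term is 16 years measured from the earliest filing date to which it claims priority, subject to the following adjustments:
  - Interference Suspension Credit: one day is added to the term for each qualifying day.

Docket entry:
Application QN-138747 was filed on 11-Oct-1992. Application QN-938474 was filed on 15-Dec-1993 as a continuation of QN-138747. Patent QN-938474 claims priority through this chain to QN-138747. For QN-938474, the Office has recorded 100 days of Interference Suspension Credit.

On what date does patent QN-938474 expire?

Earliest priority filing: 11 October 1992.
Base term: 11 October 1992 + 16 years → 11 October 2008.
Interference Suspension Credit: +100 days → 19 January 2009.

2009-01-19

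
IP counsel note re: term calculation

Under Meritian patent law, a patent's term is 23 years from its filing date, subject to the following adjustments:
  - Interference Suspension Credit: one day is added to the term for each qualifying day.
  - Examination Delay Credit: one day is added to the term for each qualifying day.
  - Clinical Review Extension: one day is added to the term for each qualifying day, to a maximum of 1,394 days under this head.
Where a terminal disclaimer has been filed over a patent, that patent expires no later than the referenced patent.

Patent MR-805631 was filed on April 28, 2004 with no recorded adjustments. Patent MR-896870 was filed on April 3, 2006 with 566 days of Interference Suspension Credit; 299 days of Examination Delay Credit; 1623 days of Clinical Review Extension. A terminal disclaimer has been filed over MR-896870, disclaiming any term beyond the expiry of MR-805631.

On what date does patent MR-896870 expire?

2027-04-28

Natural term of MR-896870:
  Base: filing + 23 years → 3 April 2029.
  Interference Suspension Credit: +566 days → 21 October 2030.
  Examination Delay Credit: +299 days → 16 August 2031.
  Clinical Review Extension: 1623 days claimed exceeds the 1394-day cap, so +1394 days → 10 June 2035.
Expiry of referenced patent MR-805631:
  Base: filing + 23 years → 28 April 2027.
Terminal disclaimer: MR-896870 expires on the earlier of 10 June 2035 and 28 April 2027.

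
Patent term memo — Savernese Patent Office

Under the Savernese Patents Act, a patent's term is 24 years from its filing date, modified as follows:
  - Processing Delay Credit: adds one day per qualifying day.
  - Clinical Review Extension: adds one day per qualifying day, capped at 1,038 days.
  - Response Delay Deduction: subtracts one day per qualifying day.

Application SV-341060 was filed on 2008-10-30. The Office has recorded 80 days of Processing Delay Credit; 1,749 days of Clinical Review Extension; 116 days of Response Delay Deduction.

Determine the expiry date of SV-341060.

2035-07-29

Base term: filing date + 24 years → 30 October 2032.
Processing Delay Credit: +80 days → 18 January 2033.
Clinical Review Extension: 1749 days claimed exceeds the 1038-day cap, so +1038 days → 22 November 2035.
Response Delay Deduction: −116 days → 29 July 2035.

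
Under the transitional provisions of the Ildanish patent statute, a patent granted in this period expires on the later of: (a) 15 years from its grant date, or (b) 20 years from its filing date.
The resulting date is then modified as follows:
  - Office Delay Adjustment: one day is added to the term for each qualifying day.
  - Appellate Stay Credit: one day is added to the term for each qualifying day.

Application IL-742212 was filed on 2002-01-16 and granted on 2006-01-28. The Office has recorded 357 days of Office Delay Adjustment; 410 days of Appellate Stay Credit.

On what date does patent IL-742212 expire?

February 22, 2024

(a) grant + 15 years → 28 January 2021.
(b) filing + 20 years → 16 January 2022.
Later of the two: 16 January 2022.
Office Delay Adjustment: +357 days → 8 January 2023.
Appellate Stay Credit: +410 days → 22 February 2024.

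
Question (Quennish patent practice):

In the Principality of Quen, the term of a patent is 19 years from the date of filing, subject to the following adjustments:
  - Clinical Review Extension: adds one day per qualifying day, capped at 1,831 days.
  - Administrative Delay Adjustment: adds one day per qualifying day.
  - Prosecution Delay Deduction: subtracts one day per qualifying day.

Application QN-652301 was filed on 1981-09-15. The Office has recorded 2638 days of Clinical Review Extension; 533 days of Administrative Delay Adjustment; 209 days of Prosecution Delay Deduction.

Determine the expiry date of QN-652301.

2006-08-10

Base term: filing date + 19 years → 15 September 2000.
Clinical Review Extension: 2638 days claimed exceeds the 1831-day cap, so +1831 days → 20 September 2005.
Administrative Delay Adjustment: +533 days → 7 March 2007.
Prosecution Delay Deduction: −209 days → 10 August 2006.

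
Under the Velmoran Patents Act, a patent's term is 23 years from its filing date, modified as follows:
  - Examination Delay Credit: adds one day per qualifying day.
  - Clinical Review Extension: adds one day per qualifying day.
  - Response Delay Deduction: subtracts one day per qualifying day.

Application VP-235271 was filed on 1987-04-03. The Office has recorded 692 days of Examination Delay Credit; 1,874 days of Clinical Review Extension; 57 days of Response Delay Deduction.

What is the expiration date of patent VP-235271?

2017-02-14

Base term: filing date + 23 years → 3 April 2010.
Examination Delay Credit: +692 days → 24 February 2012.
Clinical Review Extension: +1874 days → 12 April 2017.
Response Delay Deduction: −57 days → 14 February 2017.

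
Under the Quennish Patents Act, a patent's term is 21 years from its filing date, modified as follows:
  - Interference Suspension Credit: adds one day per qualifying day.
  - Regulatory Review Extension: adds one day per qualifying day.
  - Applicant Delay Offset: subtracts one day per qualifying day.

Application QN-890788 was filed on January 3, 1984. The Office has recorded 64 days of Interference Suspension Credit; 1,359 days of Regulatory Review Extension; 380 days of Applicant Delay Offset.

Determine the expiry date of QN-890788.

November 12, 2007

Base term: filing date + 21 years → 3 January 2005.
Interference Suspension Credit: +64 days → 8 March 2005.
Regulatory Review Extension: +1359 days → 26 November 2008.
Applicant Delay Offset: −380 days → 12 November 2007.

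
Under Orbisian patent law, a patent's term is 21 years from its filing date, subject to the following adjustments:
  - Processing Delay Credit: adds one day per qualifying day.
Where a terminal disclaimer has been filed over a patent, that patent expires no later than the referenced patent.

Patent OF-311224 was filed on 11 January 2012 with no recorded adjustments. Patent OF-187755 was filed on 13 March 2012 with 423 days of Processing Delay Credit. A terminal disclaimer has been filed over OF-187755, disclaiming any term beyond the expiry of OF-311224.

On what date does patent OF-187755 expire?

2033-01-11

Natural term of OF-187755:
  Base: filing + 21 years → 13 March 2033.
  Processing Delay Credit: +423 days → 10 May 2034.
Expiry of referenced patent OF-311224:
  Base: filing + 21 years → 11 January 2033.
Terminal disclaimer: OF-187755 expires on the earlier of 10 May 2034 and 11 January 2033.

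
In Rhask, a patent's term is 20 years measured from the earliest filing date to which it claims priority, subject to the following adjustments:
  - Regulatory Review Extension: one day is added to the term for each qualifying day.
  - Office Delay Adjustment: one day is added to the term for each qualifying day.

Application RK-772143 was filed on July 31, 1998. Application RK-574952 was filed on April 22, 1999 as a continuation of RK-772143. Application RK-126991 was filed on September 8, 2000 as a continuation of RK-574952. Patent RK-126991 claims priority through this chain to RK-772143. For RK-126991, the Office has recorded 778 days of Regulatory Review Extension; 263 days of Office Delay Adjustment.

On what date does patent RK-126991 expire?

2021-06-06

Earliest priority filing: 31 July 1998.
Base term: 31 July 1998 + 20 years → 31 July 2018.
Regulatory Review Extension: +778 days → 16 September 2020.
Office Delay Adjustment: +263 days → 6 June 2021.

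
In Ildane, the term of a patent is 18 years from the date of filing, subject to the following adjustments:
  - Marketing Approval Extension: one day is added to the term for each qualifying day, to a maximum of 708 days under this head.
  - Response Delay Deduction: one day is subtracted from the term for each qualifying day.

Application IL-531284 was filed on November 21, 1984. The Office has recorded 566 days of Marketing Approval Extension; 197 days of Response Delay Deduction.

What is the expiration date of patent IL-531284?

2003-11-25

Base term: filing date + 18 years → 21 November 2002.
Marketing Approval Extension: 566 days (within the 708-day cap) → +566 days → 9 June 2004.
Response Delay Deduction: −197 days → 25 November 2003.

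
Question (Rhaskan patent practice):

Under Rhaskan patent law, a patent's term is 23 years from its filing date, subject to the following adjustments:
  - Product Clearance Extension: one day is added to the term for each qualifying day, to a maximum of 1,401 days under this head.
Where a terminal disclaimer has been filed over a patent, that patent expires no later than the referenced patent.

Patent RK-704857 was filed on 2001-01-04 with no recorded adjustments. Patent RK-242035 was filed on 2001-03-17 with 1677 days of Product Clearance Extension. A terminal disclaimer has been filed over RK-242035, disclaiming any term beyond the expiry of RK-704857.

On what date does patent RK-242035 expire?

Natural term of RK-242035:
  Base: filing + 23 years → 17 March 2024.
  Product Clearance Extension: 1677 days claimed exceeds the 1401-day cap, so +1401 days → 17 January 2028.
Expiry of referenced patent RK-704857:
  Base: filing + 23 years → 4 January 2024.
Terminal disclaimer: RK-242035 expires on the earlier of 17 January 2028 and 4 January 2024.

January 4, 2024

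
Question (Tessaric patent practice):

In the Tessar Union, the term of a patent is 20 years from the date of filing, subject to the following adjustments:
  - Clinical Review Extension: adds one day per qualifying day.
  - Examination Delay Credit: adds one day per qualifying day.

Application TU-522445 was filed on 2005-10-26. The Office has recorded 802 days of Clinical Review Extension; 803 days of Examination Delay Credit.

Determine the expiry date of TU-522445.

Base term: filing date + 20 years → 26 October 2025.
Clinical Review Extension: +802 days → 6 January 2028.
Examination Delay Credit: +803 days → 19 March 2030.

March 19, 2030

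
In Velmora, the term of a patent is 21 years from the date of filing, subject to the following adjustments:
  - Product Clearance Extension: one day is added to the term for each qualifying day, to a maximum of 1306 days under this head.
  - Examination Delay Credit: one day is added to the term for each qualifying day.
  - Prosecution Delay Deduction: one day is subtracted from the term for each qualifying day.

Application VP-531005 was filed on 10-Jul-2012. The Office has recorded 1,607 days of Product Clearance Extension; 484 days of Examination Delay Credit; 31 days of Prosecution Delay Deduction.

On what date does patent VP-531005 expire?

Base term: filing date + 21 years → 10 July 2033.
Product Clearance Extension: 1607 days claimed exceeds the 1306-day cap, so +1306 days → 5 February 2037.
Examination Delay Credit: +484 days → 4 June 2038.
Prosecution Delay Deduction: −31 days → 4 May 2038.

May 4, 2038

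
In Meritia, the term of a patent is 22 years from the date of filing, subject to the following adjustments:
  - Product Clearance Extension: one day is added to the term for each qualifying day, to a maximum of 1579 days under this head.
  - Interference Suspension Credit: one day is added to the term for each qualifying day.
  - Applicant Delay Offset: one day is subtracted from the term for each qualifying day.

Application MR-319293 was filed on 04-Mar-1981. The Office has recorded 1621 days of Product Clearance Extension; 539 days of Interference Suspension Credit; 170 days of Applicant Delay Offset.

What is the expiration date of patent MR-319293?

Base term: filing date + 22 years → 4 March 2003.
Product Clearance Extension: 1621 days claimed exceeds the 1579-day cap, so +1579 days → 30 June 2007.
Interference Suspension Credit: +539 days → 20 December 2008.
Applicant Delay Offset: −170 days → 3 July 2008.

2008-07-03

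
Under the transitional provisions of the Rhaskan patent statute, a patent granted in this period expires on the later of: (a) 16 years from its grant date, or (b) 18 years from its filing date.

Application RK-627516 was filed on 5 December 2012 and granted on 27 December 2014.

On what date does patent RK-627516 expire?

2030-12-27

(a) grant + 16 years → 27 December 2030.
(b) filing + 18 years → 5 December 2030.
Later of the two: 27 December 2030.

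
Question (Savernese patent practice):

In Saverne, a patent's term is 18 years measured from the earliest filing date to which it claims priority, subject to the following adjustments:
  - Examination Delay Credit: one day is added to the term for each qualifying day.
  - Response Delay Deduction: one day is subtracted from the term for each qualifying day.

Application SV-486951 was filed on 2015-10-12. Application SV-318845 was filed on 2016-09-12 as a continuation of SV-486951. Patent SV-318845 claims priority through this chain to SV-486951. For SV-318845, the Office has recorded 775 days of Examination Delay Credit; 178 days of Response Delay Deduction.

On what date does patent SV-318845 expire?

Earliest priority filing: 12 October 2015.
Base term: 12 October 2015 + 18 years → 12 October 2033.
Examination Delay Credit: +775 days → 26 November 2035.
Response Delay Deduction: −178 days → 1 June 2035.

June 1, 2035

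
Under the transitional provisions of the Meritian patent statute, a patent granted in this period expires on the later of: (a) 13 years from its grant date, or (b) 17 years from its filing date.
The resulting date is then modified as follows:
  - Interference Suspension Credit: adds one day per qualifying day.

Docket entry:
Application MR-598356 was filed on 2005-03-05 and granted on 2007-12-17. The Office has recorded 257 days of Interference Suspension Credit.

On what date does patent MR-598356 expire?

November 17, 2022

(a) grant + 13 years → 17 December 2020.
(b) filing + 17 years → 5 March 2022.
Later of the two: 5 March 2022.
Interference Suspension Credit: +257 days → 17 November 2022.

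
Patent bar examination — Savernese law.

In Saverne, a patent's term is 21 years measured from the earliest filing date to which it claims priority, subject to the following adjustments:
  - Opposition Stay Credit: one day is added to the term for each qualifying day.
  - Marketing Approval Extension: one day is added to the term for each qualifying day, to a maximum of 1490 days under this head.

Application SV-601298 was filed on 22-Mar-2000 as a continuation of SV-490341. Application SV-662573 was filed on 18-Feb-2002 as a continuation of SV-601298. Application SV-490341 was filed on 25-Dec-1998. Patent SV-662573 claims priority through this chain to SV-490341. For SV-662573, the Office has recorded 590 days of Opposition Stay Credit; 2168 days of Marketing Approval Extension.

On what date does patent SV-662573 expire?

September 4, 2025

Earliest priority filing: 25 December 1998.
Base term: 25 December 1998 + 21 years → 25 December 2019.
Opposition Stay Credit: +590 days → 6 August 2021.
Marketing Approval Extension: 2168 days claimed exceeds the 1490-day cap, so +1490 days → 4 September 2025.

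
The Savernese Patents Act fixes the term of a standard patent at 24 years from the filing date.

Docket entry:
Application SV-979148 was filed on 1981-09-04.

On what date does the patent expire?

2005-09-04

Filing date + 24 years → 4 September 2005.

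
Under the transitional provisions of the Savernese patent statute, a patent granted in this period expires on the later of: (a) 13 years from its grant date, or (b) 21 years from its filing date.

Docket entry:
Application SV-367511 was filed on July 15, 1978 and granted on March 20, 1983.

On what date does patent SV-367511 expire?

(a) grant + 13 years → 20 March 1996.
(b) filing + 21 years → 15 July 1999.
Later of the two: 15 July 1999.

July 15, 1999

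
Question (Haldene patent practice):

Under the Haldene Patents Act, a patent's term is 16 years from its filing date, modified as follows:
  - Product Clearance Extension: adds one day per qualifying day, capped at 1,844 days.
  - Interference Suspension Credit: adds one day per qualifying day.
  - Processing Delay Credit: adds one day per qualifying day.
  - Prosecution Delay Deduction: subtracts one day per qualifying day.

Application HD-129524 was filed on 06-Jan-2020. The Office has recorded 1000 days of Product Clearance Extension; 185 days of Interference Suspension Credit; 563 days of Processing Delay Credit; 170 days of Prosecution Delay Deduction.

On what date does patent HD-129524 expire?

2040-05-02

Base term: filing date + 16 years → 6 January 2036.
Product Clearance Extension: 1000 days (within the 1844-day cap) → +1000 days → 2 October 2038.
Interference Suspension Credit: +185 days → 5 April 2039.
Processing Delay Credit: +563 days → 19 October 2040.
Prosecution Delay Deduction: −170 days → 2 May 2040.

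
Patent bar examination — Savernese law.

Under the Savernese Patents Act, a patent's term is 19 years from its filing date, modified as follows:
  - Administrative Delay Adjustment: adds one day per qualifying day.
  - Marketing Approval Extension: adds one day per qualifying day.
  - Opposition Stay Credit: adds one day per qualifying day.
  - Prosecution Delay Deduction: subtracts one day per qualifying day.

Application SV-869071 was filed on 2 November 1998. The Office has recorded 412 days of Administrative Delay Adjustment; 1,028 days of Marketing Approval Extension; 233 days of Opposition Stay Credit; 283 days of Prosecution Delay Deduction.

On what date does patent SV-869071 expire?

Base term: filing date + 19 years → 2 November 2017.
Administrative Delay Adjustment: +412 days → 19 December 2018.
Marketing Approval Extension: +1028 days → 12 October 2021.
Opposition Stay Credit: +233 days → 2 June 2022.
Prosecution Delay Deduction: −283 days → 23 August 2021.

August 23, 2021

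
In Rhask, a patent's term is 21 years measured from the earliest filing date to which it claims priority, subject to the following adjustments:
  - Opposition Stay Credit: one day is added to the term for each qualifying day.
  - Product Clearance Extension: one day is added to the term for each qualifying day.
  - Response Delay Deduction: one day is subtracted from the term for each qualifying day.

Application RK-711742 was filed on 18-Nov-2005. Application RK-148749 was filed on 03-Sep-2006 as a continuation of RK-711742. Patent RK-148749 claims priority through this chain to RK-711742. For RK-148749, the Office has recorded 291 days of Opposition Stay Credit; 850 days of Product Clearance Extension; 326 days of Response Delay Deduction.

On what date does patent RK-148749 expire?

February 10, 2029

Earliest priority filing: 18 November 2005.
Base term: 18 November 2005 + 21 years → 18 November 2026.
Opposition Stay Credit: +291 days → 5 September 2027.
Product Clearance Extension: +850 days → 2 January 2030.
Response Delay Deduction: −326 days → 10 February 2029.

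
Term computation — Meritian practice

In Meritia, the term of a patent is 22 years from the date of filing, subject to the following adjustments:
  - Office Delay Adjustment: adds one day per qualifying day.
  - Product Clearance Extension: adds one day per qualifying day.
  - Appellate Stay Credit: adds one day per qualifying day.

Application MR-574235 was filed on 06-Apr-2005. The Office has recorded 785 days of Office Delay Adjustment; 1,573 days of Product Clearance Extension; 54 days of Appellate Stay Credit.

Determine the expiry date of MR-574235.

2033-11-12

Base term: filing date + 22 years → 6 April 2027.
Office Delay Adjustment: +785 days → 30 May 2029.
Product Clearance Extension: +1573 days → 19 September 2033.
Appellate Stay Credit: +54 days → 12 November 2033.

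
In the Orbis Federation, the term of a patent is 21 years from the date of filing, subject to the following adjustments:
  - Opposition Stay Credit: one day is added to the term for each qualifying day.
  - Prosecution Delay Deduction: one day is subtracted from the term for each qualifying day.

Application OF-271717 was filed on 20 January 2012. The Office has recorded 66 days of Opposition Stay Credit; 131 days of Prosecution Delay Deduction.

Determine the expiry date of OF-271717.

Base term: filing date + 21 years → 20 January 2033.
Opposition Stay Credit: +66 days → 27 March 2033.
Prosecution Delay Deduction: −131 days → 16 November 2032.

November 16, 2032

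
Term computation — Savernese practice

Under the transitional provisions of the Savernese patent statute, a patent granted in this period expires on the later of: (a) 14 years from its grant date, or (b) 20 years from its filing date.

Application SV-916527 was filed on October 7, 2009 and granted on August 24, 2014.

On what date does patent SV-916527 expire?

(a) grant + 14 years → 24 August 2028.
(b) filing + 20 years → 7 October 2029.
Later of the two: 7 October 2029.

2029-10-07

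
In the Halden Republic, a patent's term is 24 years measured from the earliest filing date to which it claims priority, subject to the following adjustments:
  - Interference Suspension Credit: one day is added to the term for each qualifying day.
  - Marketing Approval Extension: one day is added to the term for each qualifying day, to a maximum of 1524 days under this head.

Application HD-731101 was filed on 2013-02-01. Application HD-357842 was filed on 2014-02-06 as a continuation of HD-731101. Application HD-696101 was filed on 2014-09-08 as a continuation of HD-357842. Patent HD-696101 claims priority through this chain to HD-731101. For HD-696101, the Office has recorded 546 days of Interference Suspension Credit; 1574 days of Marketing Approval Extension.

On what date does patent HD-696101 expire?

Earliest priority filing: 1 February 2013.
Base term: 1 February 2013 + 24 years → 1 February 2037.
Interference Suspension Credit: +546 days → 1 August 2038.
Marketing Approval Extension: 1574 days claimed exceeds the 1524-day cap, so +1524 days → 3 October 2042.

October 3, 2042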